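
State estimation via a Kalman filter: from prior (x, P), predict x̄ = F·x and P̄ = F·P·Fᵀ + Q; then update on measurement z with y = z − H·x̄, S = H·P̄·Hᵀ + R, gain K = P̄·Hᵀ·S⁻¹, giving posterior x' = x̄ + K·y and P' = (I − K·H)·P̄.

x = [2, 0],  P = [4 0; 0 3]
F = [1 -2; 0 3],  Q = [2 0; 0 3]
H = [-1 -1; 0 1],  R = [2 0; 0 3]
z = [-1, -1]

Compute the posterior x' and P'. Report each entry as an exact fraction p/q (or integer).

x' = [112/53, -52/53]
P' = [198/53 -126/53; -126/53 138/53]

x̄ = F·x = [2, 0]
P̄ = F·P·Fᵀ + Q = [18 -18; -18 30]
y = z − H·x̄ = [1, -1]
S = H·P̄·Hᵀ + R = [14 -12; -12 33]
K = P̄·Hᵀ·S⁻¹ = [-36/53 -42/53; -6/53 46/53]
x' = x̄ + K·y = [112/53, -52/53]
P' = (I − K·H)·P̄ = [198/53 -126/53; -126/53 138/53]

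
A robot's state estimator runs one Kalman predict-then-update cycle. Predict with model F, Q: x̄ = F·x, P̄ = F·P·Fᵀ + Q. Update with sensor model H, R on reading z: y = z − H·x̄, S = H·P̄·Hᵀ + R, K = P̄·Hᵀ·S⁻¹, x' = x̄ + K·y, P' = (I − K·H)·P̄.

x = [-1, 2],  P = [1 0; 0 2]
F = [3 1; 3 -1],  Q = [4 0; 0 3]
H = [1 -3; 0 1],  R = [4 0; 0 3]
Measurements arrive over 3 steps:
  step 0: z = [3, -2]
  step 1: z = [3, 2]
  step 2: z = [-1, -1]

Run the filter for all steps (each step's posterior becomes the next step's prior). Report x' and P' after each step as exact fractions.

step 0: x' = [-283/263, -412/263], P' = [5171/526 1533/526; 1533/526 651/526]
step 1: x' = [8721/10883, -11564/54415], P' = [144542/10883 45818/10883; 45818/10883 92546/54415]
step 2: x' = [-298835469/131746963, -68224366/131746963], P' = [1802801408/131746963 571806192/131746963; 571806192/131746963 229582380/131746963]

step 0: x̄ = F·x = [-1, -5]
step 0: P̄ = F·P·Fᵀ + Q = [15 7; 7 14]
step 0: y = z − H·x̄ = [-11, 3]
step 0: S = H·P̄·Hᵀ + R = [103 -35; -35 17]
step 0: K = P̄·Hᵀ·S⁻¹ = [143/526 511/526; -105/526 217/526]
step 0: x' = x̄ + K·y = [-283/263, -412/263]
step 0: P' = (I − K·H)·P̄ = [5171/526 1533/526; 1533/526 651/526]
step 1: x̄ = F·x = [-1261/263, -437/263]
step 1: P̄ = F·P·Fᵀ + Q = [29246/263 22944/263; 22944/263 19785/263]
step 1: y = z − H·x̄ = [739/263, 963/263]
step 1: S = H·P̄·Hᵀ + R = [70699/263 -36411/263; -36411/263 20574/263]
step 1: K = P̄·Hᵀ·S⁻¹ = [1772/10883 45818/32649; -12137/54415 92546/163245]
step 1: x' = x̄ + K·y = [8721/10883, -11564/54415]
step 1: P' = (I − K·H)·P̄ = [144542/10883 45818/10883; 45818/10883 92546/54415]
step 2: x̄ = F·x = [119251/54415, 142379/54415]
step 2: P̄ = F·P·Fᵀ + Q = [8189136/54415 6411844/54415; 6411844/54415 5385641/54415]
step 2: y = z − H·x̄ = [253471/54415, -196794/54415]
step 2: S = H·P̄·Hᵀ + R = [18406501/54415 -9745079/54415; -9745079/54415 5548886/54415]
step 2: K = P̄·Hᵀ·S⁻¹ = [21845708/131746963 190602064/131746963; -29235237/131746963 76527460/131746963]
step 2: x' = x̄ + K·y = [-298835469/131746963, -68224366/131746963]
step 2: P' = (I − K·H)·P̄ = [1802801408/131746963 571806192/131746963; 571806192/131746963 229582380/131746963]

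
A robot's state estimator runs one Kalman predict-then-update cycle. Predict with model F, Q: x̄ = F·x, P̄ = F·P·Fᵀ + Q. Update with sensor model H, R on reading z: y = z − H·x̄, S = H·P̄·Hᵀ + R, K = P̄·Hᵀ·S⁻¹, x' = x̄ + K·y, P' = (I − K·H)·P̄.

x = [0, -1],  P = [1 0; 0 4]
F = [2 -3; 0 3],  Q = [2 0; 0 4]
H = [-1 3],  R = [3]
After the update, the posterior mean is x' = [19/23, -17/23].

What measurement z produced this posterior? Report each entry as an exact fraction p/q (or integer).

x̄ = F·x = [3, -3]
P̄ = F·P·Fᵀ + Q = [42 -36; -36 40]
S = H·P̄·Hᵀ + R = [621]
K = P̄·Hᵀ·S⁻¹ = [-50/207; 52/207]
x' − x̄ = [-50/23, 52/23] = K·y
y = (KᵀK)⁻¹·Kᵀ·(x' − x̄) = [9]
z = y + H·x̄ = [9] + [-12] = [-3]

z = [-3]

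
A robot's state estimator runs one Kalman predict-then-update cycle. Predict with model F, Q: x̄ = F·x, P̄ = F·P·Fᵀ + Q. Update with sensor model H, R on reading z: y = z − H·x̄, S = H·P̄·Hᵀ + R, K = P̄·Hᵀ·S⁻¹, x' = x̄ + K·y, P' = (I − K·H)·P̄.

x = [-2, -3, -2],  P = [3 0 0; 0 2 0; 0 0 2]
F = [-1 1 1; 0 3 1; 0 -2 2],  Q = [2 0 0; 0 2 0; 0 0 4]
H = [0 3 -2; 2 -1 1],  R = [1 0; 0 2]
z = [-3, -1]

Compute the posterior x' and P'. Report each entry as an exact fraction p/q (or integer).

x' = [-1615/3599, -12215/3599, -12750/3599]
P' = [2040/3599 -1429/3599 -2458/3599; -1429/3599 9471/3599 13722/3599; -2458/3599 13722/3599 20752/3599]

x̄ = F·x = [-3, -11, 2]
P̄ = F·P·Fᵀ + Q = [9 8 0; 8 22 -8; 0 -8 20]
y = z − H·x̄ = [34, -8]
S = H·P̄·Hᵀ + R = [375 -98; -98 64]
K = P̄·Hᵀ·S⁻¹ = [629/3599 3051/7198; 969/3599 1393/7198; -338/3599 1057/3599]
x' = x̄ + K·y = [-1615/3599, -12215/3599, -12750/3599]
P' = (I − K·H)·P̄ = [2040/3599 -1429/3599 -2458/3599; -1429/3599 9471/3599 13722/3599; -2458/3599 13722/3599 20752/3599]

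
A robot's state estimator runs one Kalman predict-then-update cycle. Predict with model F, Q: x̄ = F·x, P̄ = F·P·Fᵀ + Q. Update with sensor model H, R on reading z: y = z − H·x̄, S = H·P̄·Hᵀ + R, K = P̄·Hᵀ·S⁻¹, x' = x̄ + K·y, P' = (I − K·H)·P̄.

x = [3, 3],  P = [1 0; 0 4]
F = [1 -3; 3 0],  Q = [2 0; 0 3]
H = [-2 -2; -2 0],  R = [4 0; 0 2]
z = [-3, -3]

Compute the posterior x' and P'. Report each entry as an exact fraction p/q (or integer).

x̄ = F·x = [-6, 9]
P̄ = F·P·Fᵀ + Q = [39 3; 3 12]
y = z − H·x̄ = [3, -15]
S = H·P̄·Hᵀ + R = [232 168; 168 158]
K = P̄·Hᵀ·S⁻¹ = [-21/1054 -249/527; -933/2108 228/527]
x' = x̄ + K·y = [1083/1054, 2493/2108]
P' = (I − K·H)·P̄ = [249/527 -228/527; -228/527 1389/1054]

x' = [1083/1054, 2493/2108]
P' = [249/527 -228/527; -228/527 1389/1054]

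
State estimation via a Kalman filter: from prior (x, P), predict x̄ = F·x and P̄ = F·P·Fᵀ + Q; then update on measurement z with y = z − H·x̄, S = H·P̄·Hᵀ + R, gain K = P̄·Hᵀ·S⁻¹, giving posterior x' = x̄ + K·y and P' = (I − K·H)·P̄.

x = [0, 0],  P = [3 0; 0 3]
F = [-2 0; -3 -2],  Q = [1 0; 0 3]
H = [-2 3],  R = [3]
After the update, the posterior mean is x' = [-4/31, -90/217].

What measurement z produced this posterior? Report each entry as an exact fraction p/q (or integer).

z = [-1]

x̄ = F·x = [0, 0]
P̄ = F·P·Fᵀ + Q = [13 18; 18 42]
S = H·P̄·Hᵀ + R = [217]
K = P̄·Hᵀ·S⁻¹ = [4/31; 90/217]
x' − x̄ = [-4/31, -90/217] = K·y
y = (KᵀK)⁻¹·Kᵀ·(x' − x̄) = [-1]
z = y + H·x̄ = [-1] + [0] = [-1]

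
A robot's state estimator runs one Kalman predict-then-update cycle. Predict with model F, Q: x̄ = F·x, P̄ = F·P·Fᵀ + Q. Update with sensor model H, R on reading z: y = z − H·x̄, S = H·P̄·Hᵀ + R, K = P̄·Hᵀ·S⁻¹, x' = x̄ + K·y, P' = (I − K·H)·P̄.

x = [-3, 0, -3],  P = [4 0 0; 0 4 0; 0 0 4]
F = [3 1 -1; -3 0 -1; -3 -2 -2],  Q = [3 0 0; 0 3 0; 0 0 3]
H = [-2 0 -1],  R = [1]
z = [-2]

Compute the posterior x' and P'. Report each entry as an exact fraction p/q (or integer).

x' = [-13/2, 353/29, 1741/116]
P' = [18 -22 -71/2; -22 1147/29 1271/29; -71/2 1271/29 8235/116]

x̄ = F·x = [-6, 12, 15]
P̄ = F·P·Fᵀ + Q = [47 -32 -36; -32 43 44; -36 44 71]
y = z − H·x̄ = [1]
S = H·P̄·Hᵀ + R = [116]
K = P̄·Hᵀ·S⁻¹ = [-1/2; 5/29; 1/116]
x' = x̄ + K·y = [-13/2, 353/29, 1741/116]
P' = (I − K·H)·P̄ = [18 -22 -71/2; -22 1147/29 1271/29; -71/2 1271/29 8235/116]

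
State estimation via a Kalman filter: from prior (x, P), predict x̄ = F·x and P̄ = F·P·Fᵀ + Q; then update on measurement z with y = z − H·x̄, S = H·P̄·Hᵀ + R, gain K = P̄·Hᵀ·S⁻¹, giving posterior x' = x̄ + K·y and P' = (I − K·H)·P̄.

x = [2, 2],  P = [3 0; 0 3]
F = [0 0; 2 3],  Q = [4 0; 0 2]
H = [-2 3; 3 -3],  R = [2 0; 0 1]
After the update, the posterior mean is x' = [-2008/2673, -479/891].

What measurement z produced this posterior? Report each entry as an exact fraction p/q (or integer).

x̄ = F·x = [0, 10]
P̄ = F·P·Fᵀ + Q = [4 0; 0 41]
S = H·P̄·Hᵀ + R = [387 -393; -393 406]
K = P̄·Hᵀ·S⁻¹ = [1468/2673 500/891; 533/891 82/297]
x' − x̄ = [-2008/2673, -9389/891] = K·y
y = (KᵀK)⁻¹·Kᵀ·(x' − x̄) = [-31, 29]
z = y + H·x̄ = [-31, 29] + [30, -30] = [-1, -1]

z = [-1, -1]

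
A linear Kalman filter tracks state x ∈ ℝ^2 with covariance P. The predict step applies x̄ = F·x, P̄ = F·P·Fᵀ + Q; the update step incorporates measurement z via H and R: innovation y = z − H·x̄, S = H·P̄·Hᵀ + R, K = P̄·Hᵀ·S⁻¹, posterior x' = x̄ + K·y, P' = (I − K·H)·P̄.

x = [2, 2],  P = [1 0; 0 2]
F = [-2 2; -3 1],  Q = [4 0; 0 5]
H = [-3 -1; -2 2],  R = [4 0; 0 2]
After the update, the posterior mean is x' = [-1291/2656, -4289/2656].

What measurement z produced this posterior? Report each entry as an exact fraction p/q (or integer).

z = [3, -2]

x̄ = F·x = [0, -4]
P̄ = F·P·Fᵀ + Q = [16 10; 10 16]
S = H·P̄·Hᵀ + R = [224 24; 24 50]
K = P̄·Hᵀ·S⁻¹ = [-653/2656 -81/664; -647/2656 237/664]
x' − x̄ = [-1291/2656, 6335/2656] = K·y
y = (KᵀK)⁻¹·Kᵀ·(x' − x̄) = [-1, 6]
z = y + H·x̄ = [-1, 6] + [4, -8] = [3, -2]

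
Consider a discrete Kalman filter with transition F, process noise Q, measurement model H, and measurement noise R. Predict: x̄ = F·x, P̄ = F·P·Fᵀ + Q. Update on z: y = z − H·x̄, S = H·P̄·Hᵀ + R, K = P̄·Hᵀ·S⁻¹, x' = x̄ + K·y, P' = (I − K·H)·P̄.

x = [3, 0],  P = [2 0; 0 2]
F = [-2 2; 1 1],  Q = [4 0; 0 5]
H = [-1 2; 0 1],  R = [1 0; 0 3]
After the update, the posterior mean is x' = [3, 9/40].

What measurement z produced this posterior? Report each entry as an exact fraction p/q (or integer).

z = [-3, 2]

x̄ = F·x = [-6, 3]
P̄ = F·P·Fᵀ + Q = [20 0; 0 9]
S = H·P̄·Hᵀ + R = [57 18; 18 12]
K = P̄·Hᵀ·S⁻¹ = [-2/3 1; 3/20 21/40]
x' − x̄ = [9, -111/40] = K·y
y = (KᵀK)⁻¹·Kᵀ·(x' − x̄) = [-15, -1]
z = y + H·x̄ = [-15, -1] + [12, 3] = [-3, 2]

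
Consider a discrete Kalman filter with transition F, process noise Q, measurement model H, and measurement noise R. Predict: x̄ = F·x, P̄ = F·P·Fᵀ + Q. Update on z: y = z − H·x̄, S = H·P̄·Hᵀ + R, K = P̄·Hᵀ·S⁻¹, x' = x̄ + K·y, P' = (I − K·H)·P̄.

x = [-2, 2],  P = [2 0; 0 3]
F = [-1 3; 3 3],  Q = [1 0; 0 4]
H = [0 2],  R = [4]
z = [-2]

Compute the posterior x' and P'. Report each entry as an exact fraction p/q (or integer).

x' = [379/50, -49/50]
P' = [1059/50 21/50; 21/50 49/50]

x̄ = F·x = [8, 0]
P̄ = F·P·Fᵀ + Q = [30 21; 21 49]
y = z − H·x̄ = [-2]
S = H·P̄·Hᵀ + R = [200]
K = P̄·Hᵀ·S⁻¹ = [21/100; 49/100]
x' = x̄ + K·y = [379/50, -49/50]
P' = (I − K·H)·P̄ = [1059/50 21/50; 21/50 49/50]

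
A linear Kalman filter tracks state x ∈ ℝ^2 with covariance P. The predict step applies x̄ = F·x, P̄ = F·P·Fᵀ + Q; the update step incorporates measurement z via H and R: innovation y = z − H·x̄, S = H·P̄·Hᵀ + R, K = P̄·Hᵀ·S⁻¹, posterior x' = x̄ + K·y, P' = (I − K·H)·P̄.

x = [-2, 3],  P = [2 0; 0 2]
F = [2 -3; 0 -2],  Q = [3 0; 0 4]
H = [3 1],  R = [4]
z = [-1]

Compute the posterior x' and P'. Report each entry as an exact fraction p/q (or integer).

x' = [-181/349, 18/349]
P' = [320/349 -564/349; -564/349 1884/349]

x̄ = F·x = [-13, -6]
P̄ = F·P·Fᵀ + Q = [29 12; 12 12]
y = z − H·x̄ = [44]
S = H·P̄·Hᵀ + R = [349]
K = P̄·Hᵀ·S⁻¹ = [99/349; 48/349]
x' = x̄ + K·y = [-181/349, 18/349]
P' = (I − K·H)·P̄ = [320/349 -564/349; -564/349 1884/349]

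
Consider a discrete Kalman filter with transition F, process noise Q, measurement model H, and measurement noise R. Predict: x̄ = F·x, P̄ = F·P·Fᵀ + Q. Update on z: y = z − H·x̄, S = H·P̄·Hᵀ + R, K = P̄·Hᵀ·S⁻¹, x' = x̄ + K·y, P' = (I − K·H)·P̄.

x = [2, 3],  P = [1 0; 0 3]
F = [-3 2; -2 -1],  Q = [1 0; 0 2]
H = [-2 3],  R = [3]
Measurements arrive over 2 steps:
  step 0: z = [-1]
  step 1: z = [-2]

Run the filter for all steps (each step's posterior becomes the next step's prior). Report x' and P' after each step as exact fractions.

step 0: x̄ = F·x = [0, -7]
step 0: P̄ = F·P·Fᵀ + Q = [22 0; 0 9]
step 0: y = z − H·x̄ = [20]
step 0: S = H·P̄·Hᵀ + R = [172]
step 0: K = P̄·Hᵀ·S⁻¹ = [-11/43; 27/172]
step 0: x' = x̄ + K·y = [-220/43, -166/43]
step 0: P' = (I − K·H)·P̄ = [462/43 297/43; 297/43 819/172]
step 1: x̄ = F·x = [328/43, 606/43]
step 1: P̄ = F·P·Fᵀ + Q = [1456/43 4131/86; 4131/86 13307/172]
step 1: y = z − H·x̄ = [-1248/43]
step 1: S = H·P̄·Hᵀ + R = [44431/172]
step 1: K = P̄·Hᵀ·S⁻¹ = [13138/44431; 23397/44431]
step 1: x' = x̄ + K·y = [-42392/44431, -52890/44431]
step 1: P' = (I − K·H)·P̄ = [500925/44431 347088/44431; 347088/44431 254789/44431]

step 0: x' = [-220/43, -166/43], P' = [462/43 297/43; 297/43 819/172]
step 1: x' = [-42392/44431, -52890/44431], P' = [500925/44431 347088/44431; 347088/44431 254789/44431]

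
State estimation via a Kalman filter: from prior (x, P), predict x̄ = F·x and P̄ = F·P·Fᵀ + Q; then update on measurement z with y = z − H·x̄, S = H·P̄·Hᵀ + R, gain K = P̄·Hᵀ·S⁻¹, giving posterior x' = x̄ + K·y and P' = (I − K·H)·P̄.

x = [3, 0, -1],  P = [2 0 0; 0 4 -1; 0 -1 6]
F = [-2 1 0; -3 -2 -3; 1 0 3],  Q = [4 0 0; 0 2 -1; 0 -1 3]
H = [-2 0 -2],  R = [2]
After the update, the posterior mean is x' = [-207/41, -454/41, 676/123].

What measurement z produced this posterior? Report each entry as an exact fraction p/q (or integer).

x̄ = F·x = [-6, -6, 0]
P̄ = F·P·Fᵀ + Q = [16 7 -7; 7 78 -55; -7 -55 59]
S = H·P̄·Hᵀ + R = [246]
K = P̄·Hᵀ·S⁻¹ = [-3/41; 16/41; -52/123]
x' − x̄ = [39/41, -208/41, 676/123] = K·y
y = (KᵀK)⁻¹·Kᵀ·(x' − x̄) = [-13]
z = y + H·x̄ = [-13] + [12] = [-1]

z = [-1]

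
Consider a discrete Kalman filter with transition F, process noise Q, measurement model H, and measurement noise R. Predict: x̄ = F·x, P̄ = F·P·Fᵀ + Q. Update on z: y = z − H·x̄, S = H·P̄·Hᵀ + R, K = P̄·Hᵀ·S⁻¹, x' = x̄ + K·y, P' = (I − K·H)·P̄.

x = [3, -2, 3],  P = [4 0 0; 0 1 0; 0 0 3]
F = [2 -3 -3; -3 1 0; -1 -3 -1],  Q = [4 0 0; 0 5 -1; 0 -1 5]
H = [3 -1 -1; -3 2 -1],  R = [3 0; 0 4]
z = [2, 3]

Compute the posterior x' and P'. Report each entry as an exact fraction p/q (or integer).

x' = [-100581/26294, -193711/26294, -147225/26294]
P' = [229111/52588 442885/52588 231581/52588; 442885/52588 895907/52588 459727/52588; 231581/52588 459727/52588 317759/52588]

x̄ = F·x = [3, -11, 0]
P̄ = F·P·Fᵀ + Q = [56 -27 10; -27 42 8; 10 8 21]
y = z − H·x̄ = [-18, 34]
S = H·P̄·Hᵀ + R = [688 -818; -818 1049]
K = P̄·Hᵀ·S⁻¹ = [4289/52588 -4143/26294; -8993/52588 429/26294; -27581/52588 -11631/26294]
x' = x̄ + K·y = [-100581/26294, -193711/26294, -147225/26294]
P' = (I − K·H)·P̄ = [229111/52588 442885/52588 231581/52588; 442885/52588 895907/52588 459727/52588; 231581/52588 459727/52588 317759/52588]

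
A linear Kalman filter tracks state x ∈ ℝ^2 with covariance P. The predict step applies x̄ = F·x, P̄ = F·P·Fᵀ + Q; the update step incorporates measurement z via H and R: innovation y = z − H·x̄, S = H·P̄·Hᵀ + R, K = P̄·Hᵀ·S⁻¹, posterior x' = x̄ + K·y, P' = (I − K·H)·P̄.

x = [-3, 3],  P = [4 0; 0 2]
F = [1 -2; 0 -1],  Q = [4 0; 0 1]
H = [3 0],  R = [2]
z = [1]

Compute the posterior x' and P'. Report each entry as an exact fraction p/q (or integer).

x̄ = F·x = [-9, -3]
P̄ = F·P·Fᵀ + Q = [16 4; 4 3]
y = z − H·x̄ = [28]
S = H·P̄·Hᵀ + R = [146]
K = P̄·Hᵀ·S⁻¹ = [24/73; 6/73]
x' = x̄ + K·y = [15/73, -51/73]
P' = (I − K·H)·P̄ = [16/73 4/73; 4/73 147/73]

x' = [15/73, -51/73]
P' = [16/73 4/73; 4/73 147/73]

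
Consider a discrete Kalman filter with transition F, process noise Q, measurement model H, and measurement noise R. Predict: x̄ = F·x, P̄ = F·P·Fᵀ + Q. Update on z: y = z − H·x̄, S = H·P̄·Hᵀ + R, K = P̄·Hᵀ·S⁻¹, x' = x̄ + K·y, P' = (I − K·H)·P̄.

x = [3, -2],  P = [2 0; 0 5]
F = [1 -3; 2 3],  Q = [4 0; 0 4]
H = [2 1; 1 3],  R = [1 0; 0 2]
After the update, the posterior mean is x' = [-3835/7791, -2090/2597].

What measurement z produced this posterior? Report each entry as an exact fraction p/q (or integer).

z = [-2, -3]

x̄ = F·x = [9, 0]
P̄ = F·P·Fᵀ + Q = [51 -41; -41 57]
S = H·P̄·Hᵀ + R = [98 -14; -14 320]
K = P̄·Hᵀ·S⁻¹ = [4628/7791 -443/2226; -515/2597 295/742]
x' − x̄ = [-73954/7791, -2090/2597] = K·y
y = (KᵀK)⁻¹·Kᵀ·(x' − x̄) = [-20, -12]
z = y + H·x̄ = [-20, -12] + [18, 9] = [-2, -3]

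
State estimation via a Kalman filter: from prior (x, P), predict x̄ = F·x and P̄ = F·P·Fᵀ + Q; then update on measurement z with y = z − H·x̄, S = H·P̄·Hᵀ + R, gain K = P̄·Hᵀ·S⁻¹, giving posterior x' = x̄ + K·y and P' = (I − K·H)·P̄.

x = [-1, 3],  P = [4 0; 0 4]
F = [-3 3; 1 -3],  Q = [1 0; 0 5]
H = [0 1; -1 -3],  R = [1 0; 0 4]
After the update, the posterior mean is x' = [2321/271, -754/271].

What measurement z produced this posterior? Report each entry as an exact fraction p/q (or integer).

x̄ = F·x = [12, -10]
P̄ = F·P·Fᵀ + Q = [73 -48; -48 45]
S = H·P̄·Hᵀ + R = [46 -87; -87 194]
K = P̄·Hᵀ·S⁻¹ = [-627/271 -182/271; 1161/1355 -87/1355]
x' − x̄ = [-931/271, 1956/271] = K·y
y = (KᵀK)⁻¹·Kᵀ·(x' − x̄) = [7, -19]
z = y + H·x̄ = [7, -19] + [-10, 18] = [-3, -1]

z = [-3, -1]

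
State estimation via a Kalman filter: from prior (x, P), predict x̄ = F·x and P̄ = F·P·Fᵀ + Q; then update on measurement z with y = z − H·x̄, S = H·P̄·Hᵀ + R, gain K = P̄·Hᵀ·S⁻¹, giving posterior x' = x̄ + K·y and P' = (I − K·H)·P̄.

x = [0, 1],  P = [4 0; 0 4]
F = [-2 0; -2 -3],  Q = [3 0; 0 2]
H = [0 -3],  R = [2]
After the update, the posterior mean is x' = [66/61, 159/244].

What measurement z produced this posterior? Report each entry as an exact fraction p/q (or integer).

x̄ = F·x = [0, -3]
P̄ = F·P·Fᵀ + Q = [19 16; 16 54]
S = H·P̄·Hᵀ + R = [488]
K = P̄·Hᵀ·S⁻¹ = [-6/61; -81/244]
x' − x̄ = [66/61, 891/244] = K·y
y = (KᵀK)⁻¹·Kᵀ·(x' − x̄) = [-11]
z = y + H·x̄ = [-11] + [9] = [-2]

z = [-2]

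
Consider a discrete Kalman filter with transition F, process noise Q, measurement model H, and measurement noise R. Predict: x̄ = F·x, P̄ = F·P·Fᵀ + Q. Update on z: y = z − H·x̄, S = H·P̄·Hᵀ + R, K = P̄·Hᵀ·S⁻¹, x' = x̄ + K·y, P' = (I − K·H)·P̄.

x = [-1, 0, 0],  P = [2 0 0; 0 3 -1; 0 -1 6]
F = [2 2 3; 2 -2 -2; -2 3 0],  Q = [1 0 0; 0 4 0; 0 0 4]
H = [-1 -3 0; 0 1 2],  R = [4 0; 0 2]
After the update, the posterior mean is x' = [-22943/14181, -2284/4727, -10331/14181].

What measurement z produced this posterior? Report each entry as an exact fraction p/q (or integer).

z = [3, -2]

x̄ = F·x = [-2, -2, 2]
P̄ = F·P·Fᵀ + Q = [63 -30 1; -30 40 -20; 1 -20 39]
S = H·P̄·Hᵀ + R = [247 28; 28 118]
K = P̄·Hᵀ·S⁻¹ = [1985/14181 -3836/14181; -1770/4727 420/4727; 2669/14181 6337/14181]
x' − x̄ = [5419/14181, 7170/4727, -38693/14181] = K·y
y = (KᵀK)⁻¹·Kᵀ·(x' − x̄) = [-5, -4]
z = y + H·x̄ = [-5, -4] + [8, 2] = [3, -2]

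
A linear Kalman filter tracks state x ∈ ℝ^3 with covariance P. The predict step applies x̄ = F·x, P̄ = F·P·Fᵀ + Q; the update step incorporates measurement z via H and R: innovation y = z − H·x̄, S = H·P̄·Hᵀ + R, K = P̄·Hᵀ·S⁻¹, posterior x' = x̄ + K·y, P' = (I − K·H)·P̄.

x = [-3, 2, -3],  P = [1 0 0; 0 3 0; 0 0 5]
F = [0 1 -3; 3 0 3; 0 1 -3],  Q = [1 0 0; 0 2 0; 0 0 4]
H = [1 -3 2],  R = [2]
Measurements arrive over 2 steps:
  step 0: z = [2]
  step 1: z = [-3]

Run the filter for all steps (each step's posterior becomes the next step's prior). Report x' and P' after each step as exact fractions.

step 0: x' = [-877/353, -1203/353, -996/353], P' = [1617/353 1083/353 872/353; 1083/353 7031/1765 7536/1765; 872/353 7536/1765 9411/1765]
step 1: x' = [-1042716/827795, -339033/827795, -1205613/827795], P' = [4822864/827795 3847998/827795 3439878/827795; 3847998/827795 977318/165559 1042230/165559; 3439878/827795 1042230/165559 1235714/165559]

step 0: x̄ = F·x = [11, -18, 11]
step 0: P̄ = F·P·Fᵀ + Q = [49 -45 48; -45 56 -45; 48 -45 52]
step 0: y = z − H·x̄ = [-85]
step 0: S = H·P̄·Hᵀ + R = [1765]
step 0: K = P̄·Hᵀ·S⁻¹ = [56/353; -303/1765; 287/1765]
step 0: x' = x̄ + K·y = [-877/353, -1203/353, -996/353]
step 0: P' = (I − K·H)·P̄ = [1617/353 1083/353 872/353; 1083/353 7031/1765 7536/1765; 872/353 7536/1765 9411/1765]
step 1: x̄ = F·x = [1785/353, -5619/353, 1785/353]
step 1: P̄ = F·P·Fᵀ + Q = [48279/1765 -85086/1765 46514/1765; -85086/1765 239474/1765 -85086/1765; 46514/1765 -85086/1765 53574/1765]
step 1: y = z − H·x̄ = [-23271/353]
step 1: S = H·P̄·Hᵀ + R = [827795/353]
step 1: K = P̄·Hᵀ·S⁻¹ = [79313/827795; -194736/827795; 81784/827795]
step 1: x' = x̄ + K·y = [-1042716/827795, -339033/827795, -1205613/827795]
step 1: P' = (I − K·H)·P̄ = [4822864/827795 3847998/827795 3439878/827795; 3847998/827795 977318/165559 1042230/165559; 3439878/827795 1042230/165559 1235714/165559]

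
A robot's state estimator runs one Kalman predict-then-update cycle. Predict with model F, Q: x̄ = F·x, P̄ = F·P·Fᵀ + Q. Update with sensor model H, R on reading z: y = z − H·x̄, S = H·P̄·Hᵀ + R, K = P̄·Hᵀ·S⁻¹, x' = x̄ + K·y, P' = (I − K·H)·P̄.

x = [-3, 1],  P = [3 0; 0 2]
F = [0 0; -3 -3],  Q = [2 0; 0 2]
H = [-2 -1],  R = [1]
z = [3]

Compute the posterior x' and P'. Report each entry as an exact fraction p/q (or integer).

x' = [-9/14, -87/56]
P' = [12/7 -47/14; -47/14 423/56]

x̄ = F·x = [0, 6]
P̄ = F·P·Fᵀ + Q = [2 0; 0 47]
y = z − H·x̄ = [9]
S = H·P̄·Hᵀ + R = [56]
K = P̄·Hᵀ·S⁻¹ = [-1/14; -47/56]
x' = x̄ + K·y = [-9/14, -87/56]
P' = (I − K·H)·P̄ = [12/7 -47/14; -47/14 423/56]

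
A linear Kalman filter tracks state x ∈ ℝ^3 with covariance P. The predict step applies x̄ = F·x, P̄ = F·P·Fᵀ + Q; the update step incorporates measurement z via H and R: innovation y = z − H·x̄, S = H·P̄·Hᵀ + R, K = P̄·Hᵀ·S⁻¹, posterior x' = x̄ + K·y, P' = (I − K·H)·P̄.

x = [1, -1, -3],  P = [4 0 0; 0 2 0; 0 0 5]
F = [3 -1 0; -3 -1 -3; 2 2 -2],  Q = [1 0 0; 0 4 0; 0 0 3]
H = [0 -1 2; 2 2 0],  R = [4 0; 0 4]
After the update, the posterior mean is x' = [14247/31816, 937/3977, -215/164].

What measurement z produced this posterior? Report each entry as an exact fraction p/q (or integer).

x̄ = F·x = [4, 7, 6]
P̄ = F·P·Fᵀ + Q = [39 -34 20; -34 87 2; 20 2 47]
S = H·P̄·Hᵀ + R = [271 -18; -18 236]
K = P̄·Hᵀ·S⁻¹ = [4411/15908 2021/31816; -1105/3977 1702/3977; 29/82 35/164]
x' − x̄ = [-113017/31816, -26902/3977, -1199/164] = K·y
y = (KᵀK)⁻¹·Kᵀ·(x' − x̄) = [-8, -21]
z = y + H·x̄ = [-8, -21] + [5, 22] = [-3, 1]

z = [-3, 1]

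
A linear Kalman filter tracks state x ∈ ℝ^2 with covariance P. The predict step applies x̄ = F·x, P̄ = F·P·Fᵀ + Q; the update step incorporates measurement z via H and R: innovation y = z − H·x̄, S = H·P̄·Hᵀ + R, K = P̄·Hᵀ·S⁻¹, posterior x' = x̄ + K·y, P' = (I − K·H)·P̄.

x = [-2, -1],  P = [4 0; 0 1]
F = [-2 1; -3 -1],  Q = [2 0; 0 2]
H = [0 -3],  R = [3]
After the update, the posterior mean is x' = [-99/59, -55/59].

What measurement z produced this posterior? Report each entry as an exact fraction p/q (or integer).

z = [3]

x̄ = F·x = [3, 7]
P̄ = F·P·Fᵀ + Q = [19 23; 23 39]
S = H·P̄·Hᵀ + R = [354]
K = P̄·Hᵀ·S⁻¹ = [-23/118; -39/118]
x' − x̄ = [-276/59, -468/59] = K·y
y = (KᵀK)⁻¹·Kᵀ·(x' − x̄) = [24]
z = y + H·x̄ = [24] + [-21] = [3]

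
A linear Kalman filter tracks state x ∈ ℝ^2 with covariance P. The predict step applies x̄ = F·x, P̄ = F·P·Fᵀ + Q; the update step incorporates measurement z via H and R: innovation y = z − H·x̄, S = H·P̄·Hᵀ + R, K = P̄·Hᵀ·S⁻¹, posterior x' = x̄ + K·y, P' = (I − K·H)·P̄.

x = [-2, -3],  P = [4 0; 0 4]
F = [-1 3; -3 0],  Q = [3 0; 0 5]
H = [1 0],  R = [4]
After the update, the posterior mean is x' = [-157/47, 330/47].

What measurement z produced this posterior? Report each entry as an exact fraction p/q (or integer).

x̄ = F·x = [-7, 6]
P̄ = F·P·Fᵀ + Q = [43 12; 12 41]
S = H·P̄·Hᵀ + R = [47]
K = P̄·Hᵀ·S⁻¹ = [43/47; 12/47]
x' − x̄ = [172/47, 48/47] = K·y
y = (KᵀK)⁻¹·Kᵀ·(x' − x̄) = [4]
z = y + H·x̄ = [4] + [-7] = [-3]

z = [-3]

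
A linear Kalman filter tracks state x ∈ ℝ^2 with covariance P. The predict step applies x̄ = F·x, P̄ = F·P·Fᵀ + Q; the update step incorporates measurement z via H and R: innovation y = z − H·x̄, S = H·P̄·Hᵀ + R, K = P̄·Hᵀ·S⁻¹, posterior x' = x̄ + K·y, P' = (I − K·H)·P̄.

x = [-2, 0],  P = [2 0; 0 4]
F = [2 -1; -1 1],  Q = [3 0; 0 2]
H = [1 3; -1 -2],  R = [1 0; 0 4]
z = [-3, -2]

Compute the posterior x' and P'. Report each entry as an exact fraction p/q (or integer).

x̄ = F·x = [-4, 2]
P̄ = F·P·Fᵀ + Q = [15 -8; -8 8]
y = z − H·x̄ = [-5, -2]
S = H·P̄·Hᵀ + R = [40 -23; -23 19]
K = P̄·Hᵀ·S⁻¹ = [-148/231 -167/231; 40/77 16/77]
x' = x̄ + K·y = [50/77, -78/77]
P' = (I − K·H)·P̄ = [2300/231 -272/77; -272/77 104/77]

x' = [50/77, -78/77]
P' = [2300/231 -272/77; -272/77 104/77]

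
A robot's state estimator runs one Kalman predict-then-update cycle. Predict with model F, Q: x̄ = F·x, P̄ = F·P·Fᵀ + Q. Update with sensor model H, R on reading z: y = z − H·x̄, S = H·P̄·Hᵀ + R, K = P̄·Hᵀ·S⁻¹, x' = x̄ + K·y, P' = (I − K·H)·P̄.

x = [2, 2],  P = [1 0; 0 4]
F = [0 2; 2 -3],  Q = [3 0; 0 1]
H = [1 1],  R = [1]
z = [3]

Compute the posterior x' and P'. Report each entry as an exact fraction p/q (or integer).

x' = [47/13, -9/13]
P' = [222/13 -227/13; -227/13 244/13]

x̄ = F·x = [4, -2]
P̄ = F·P·Fᵀ + Q = [19 -24; -24 41]
y = z − H·x̄ = [1]
S = H·P̄·Hᵀ + R = [13]
K = P̄·Hᵀ·S⁻¹ = [-5/13; 17/13]
x' = x̄ + K·y = [47/13, -9/13]
P' = (I − K·H)·P̄ = [222/13 -227/13; -227/13 244/13]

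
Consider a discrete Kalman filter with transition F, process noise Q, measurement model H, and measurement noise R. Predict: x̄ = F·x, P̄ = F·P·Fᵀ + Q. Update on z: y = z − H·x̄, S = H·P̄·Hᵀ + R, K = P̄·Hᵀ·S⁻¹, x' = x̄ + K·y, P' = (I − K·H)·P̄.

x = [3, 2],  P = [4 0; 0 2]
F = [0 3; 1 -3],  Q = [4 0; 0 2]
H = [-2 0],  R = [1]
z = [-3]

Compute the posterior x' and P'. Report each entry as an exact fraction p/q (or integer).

x' = [138/89, 57/89]
P' = [22/89 -18/89; -18/89 840/89]

x̄ = F·x = [6, -3]
P̄ = F·P·Fᵀ + Q = [22 -18; -18 24]
y = z − H·x̄ = [9]
S = H·P̄·Hᵀ + R = [89]
K = P̄·Hᵀ·S⁻¹ = [-44/89; 36/89]
x' = x̄ + K·y = [138/89, 57/89]
P' = (I − K·H)·P̄ = [22/89 -18/89; -18/89 840/89]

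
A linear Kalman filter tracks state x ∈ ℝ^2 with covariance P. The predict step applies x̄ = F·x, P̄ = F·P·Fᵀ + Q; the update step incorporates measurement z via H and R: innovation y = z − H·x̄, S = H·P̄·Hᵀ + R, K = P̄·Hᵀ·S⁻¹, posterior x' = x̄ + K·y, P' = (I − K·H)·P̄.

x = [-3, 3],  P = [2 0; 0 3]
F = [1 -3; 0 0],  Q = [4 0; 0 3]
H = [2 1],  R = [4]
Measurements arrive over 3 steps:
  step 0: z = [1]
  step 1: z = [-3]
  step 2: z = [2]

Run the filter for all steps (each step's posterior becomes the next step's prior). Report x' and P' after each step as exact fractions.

step 0: x̄ = F·x = [-12, 0]
step 0: P̄ = F·P·Fᵀ + Q = [33 0; 0 3]
step 0: y = z − H·x̄ = [25]
step 0: S = H·P̄·Hᵀ + R = [139]
step 0: K = P̄·Hᵀ·S⁻¹ = [66/139; 3/139]
step 0: x' = x̄ + K·y = [-18/139, 75/139]
step 0: P' = (I − K·H)·P̄ = [231/139 -198/139; -198/139 408/139]
step 1: x̄ = F·x = [-243/139, 0]
step 1: P̄ = F·P·Fᵀ + Q = [5647/139 0; 0 3]
step 1: y = z − H·x̄ = [69/139]
step 1: S = H·P̄·Hᵀ + R = [23561/139]
step 1: K = P̄·Hᵀ·S⁻¹ = [11294/23561; 417/23561]
step 1: x' = x̄ + K·y = [-35583/23561, 207/23561]
step 1: P' = (I − K·H)·P̄ = [39529/23561 -33882/23561; -33882/23561 69432/23561]
step 2: x̄ = F·x = [-36204/23561, 0]
step 2: P̄ = F·P·Fᵀ + Q = [961953/23561 0; 0 3]
step 2: y = z − H·x̄ = [119530/23561]
step 2: S = H·P̄·Hᵀ + R = [4012739/23561]
step 2: K = P̄·Hᵀ·S⁻¹ = [1923906/4012739; 70683/4012739]
step 2: x' = x̄ + K·y = [3594384/4012739, 358590/4012739]
step 2: P' = (I − K·H)·P̄ = [6733671/4012739 -5771718/4012739; -5771718/4012739 11826168/4012739]

step 0: x' = [-18/139, 75/139], P' = [231/139 -198/139; -198/139 408/139]
step 1: x' = [-35583/23561, 207/23561], P' = [39529/23561 -33882/23561; -33882/23561 69432/23561]
step 2: x' = [3594384/4012739, 358590/4012739], P' = [6733671/4012739 -5771718/4012739; -5771718/4012739 11826168/4012739]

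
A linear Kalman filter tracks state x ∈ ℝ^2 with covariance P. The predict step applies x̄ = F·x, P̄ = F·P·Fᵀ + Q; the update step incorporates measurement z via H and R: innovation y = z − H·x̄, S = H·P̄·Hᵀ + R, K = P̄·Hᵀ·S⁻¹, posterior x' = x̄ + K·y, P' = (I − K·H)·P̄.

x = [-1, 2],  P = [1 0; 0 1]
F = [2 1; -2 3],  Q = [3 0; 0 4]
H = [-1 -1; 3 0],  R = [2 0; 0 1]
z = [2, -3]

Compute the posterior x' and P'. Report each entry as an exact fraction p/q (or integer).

x' = [-1429/1384, -5/1384]
P' = [151/1384 -137/1384; -137/1384 2599/1384]

x̄ = F·x = [0, 8]
P̄ = F·P·Fᵀ + Q = [8 -1; -1 17]
y = z − H·x̄ = [10, -3]
S = H·P̄·Hᵀ + R = [25 -21; -21 73]
K = P̄·Hᵀ·S⁻¹ = [-7/1384 453/1384; -1231/1384 -411/1384]
x' = x̄ + K·y = [-1429/1384, -5/1384]
P' = (I − K·H)·P̄ = [151/1384 -137/1384; -137/1384 2599/1384]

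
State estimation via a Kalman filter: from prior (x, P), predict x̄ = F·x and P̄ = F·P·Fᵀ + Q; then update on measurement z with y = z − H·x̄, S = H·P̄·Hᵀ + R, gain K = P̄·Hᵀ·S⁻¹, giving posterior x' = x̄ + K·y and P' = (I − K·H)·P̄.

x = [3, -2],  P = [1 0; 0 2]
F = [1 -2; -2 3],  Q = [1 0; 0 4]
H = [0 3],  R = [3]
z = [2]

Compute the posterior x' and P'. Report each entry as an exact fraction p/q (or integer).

x̄ = F·x = [7, -12]
P̄ = F·P·Fᵀ + Q = [10 -14; -14 26]
y = z − H·x̄ = [38]
S = H·P̄·Hᵀ + R = [237]
K = P̄·Hᵀ·S⁻¹ = [-14/79; 26/79]
x' = x̄ + K·y = [21/79, 40/79]
P' = (I − K·H)·P̄ = [202/79 -14/79; -14/79 26/79]

x' = [21/79, 40/79]
P' = [202/79 -14/79; -14/79 26/79]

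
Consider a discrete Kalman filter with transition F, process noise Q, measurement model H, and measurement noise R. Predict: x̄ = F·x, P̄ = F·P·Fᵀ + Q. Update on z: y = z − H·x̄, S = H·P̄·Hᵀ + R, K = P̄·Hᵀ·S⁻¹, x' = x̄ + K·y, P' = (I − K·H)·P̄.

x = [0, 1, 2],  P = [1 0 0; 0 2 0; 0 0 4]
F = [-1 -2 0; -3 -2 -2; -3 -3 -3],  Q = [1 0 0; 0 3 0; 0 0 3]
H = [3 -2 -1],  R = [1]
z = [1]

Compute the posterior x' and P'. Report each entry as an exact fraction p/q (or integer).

x' = [-60/37, -54/37, -3]
P' = [363/37 323/37 12; 323/37 324/37 9; 12 9 129/7]

x̄ = F·x = [-2, -6, -9]
P̄ = F·P·Fᵀ + Q = [10 11 15; 11 36 45; 15 45 66]
y = z − H·x̄ = [-14]
S = H·P̄·Hᵀ + R = [259]
K = P̄·Hᵀ·S⁻¹ = [-1/37; -12/37; -3/7]
x' = x̄ + K·y = [-60/37, -54/37, -3]
P' = (I − K·H)·P̄ = [363/37 323/37 12; 323/37 324/37 9; 12 9 129/7]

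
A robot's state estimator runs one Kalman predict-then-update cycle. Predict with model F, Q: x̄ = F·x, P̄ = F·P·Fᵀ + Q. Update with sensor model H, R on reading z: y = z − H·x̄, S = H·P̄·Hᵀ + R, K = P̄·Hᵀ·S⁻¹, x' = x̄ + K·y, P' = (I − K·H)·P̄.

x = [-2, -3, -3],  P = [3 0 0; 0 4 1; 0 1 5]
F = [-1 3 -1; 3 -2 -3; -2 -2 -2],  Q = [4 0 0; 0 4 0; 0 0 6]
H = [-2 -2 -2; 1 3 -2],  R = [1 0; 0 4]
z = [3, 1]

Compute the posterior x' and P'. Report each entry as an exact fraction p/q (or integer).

x' = [-383683/72592, 597059/217776, 117893/108888]
P' = [6031021/145184 -3620927/145184 -1204217/72592; -3620927/145184 6608495/435552 2147465/217776; -1204217/72592 2147465/217776 748367/108888]

x̄ = F·x = [-4, 9, 16]
P̄ = F·P·Fᵀ + Q = [42 -25 -12; -25 104 38; -12 38 62]
y = z − H·x̄ = [45, 10]
S = H·P̄·Hᵀ + R = [841 -360; -360 672]
K = P̄·Hᵀ·S⁻¹ = [-415/18148 -3723/145184; -3387/18148 93211/435552; -2629/9074 -40931/217776]
x' = x̄ + K·y = [-383683/72592, 597059/217776, 117893/108888]
P' = (I − K·H)·P̄ = [6031021/145184 -3620927/145184 -1204217/72592; -3620927/145184 6608495/435552 2147465/217776; -1204217/72592 2147465/217776 748367/108888]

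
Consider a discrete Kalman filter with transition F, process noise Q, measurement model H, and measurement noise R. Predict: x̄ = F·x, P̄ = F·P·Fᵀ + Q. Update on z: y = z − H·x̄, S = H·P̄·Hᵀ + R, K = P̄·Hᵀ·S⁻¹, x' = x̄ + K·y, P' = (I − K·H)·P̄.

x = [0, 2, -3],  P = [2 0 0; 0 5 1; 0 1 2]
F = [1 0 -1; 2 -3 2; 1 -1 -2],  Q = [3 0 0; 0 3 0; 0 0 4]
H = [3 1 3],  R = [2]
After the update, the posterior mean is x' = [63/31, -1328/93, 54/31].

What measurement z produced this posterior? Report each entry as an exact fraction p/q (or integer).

z = [-3]

x̄ = F·x = [3, -12, 4]
P̄ = F·P·Fᵀ + Q = [7 3 7; 3 52 15; 7 15 23]
S = H·P̄·Hᵀ + R = [558]
K = P̄·Hᵀ·S⁻¹ = [5/62; 53/279; 35/186]
x' − x̄ = [-30/31, -212/93, -70/31] = K·y
y = (KᵀK)⁻¹·Kᵀ·(x' − x̄) = [-12]
z = y + H·x̄ = [-12] + [9] = [-3]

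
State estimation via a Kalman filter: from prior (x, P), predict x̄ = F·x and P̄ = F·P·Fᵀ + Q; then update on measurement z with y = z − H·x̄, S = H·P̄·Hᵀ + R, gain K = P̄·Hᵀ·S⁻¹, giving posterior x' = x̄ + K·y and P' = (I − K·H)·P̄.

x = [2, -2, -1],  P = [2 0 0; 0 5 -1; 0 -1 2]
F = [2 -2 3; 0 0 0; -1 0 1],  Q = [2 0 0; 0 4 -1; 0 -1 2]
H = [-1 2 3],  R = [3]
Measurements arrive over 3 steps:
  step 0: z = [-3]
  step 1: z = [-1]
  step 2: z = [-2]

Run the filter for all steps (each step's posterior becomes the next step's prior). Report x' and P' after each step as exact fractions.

step 0: x' = [-43/97, 55/97, -159/97], P' = [3516/97 240/97 964/97; 240/97 363/97 -157/97; 964/97 -157/97 438/97]
step 1: x' = [-392291/87171, -2110/87171, -52664/29057], P' = [3424880/87171 244240/87171 309984/29057; 244240/87171 346259/87171 -49647/29057; 309984/29057 -49647/29057 140544/29057]
step 2: x' = [-60607006/84475853, -1522555/12067979, -67282737/84475853], P' = [3525898610/84475853 33736960/12067979 970628646/84475853; 33736960/12067979 6851513/1723997 -20665809/12067979; 970628646/84475853 -20665809/12067979 432020286/84475853]

step 0: x̄ = F·x = [5, 0, -3]
step 0: P̄ = F·P·Fᵀ + Q = [60 0 4; 0 4 -1; 4 -1 6]
step 0: y = z − H·x̄ = [11]
step 0: S = H·P̄·Hᵀ + R = [97]
step 0: K = P̄·Hᵀ·S⁻¹ = [-48/97; 5/97; 12/97]
step 0: x' = x̄ + K·y = [-43/97, 55/97, -159/97]
step 0: P' = (I − K·H)·P̄ = [3516/97 240/97 964/97; 240/97 363/97 -157/97; 964/97 -157/97 438/97]
step 1: x̄ = F·x = [-673/97, 0, -116/97]
step 1: P̄ = F·P·Fᵀ + Q = [31184/97 0 -5888/97; 0 4 -1; -5888/97 -1 2220/97]
step 1: y = z − H·x̄ = [-422/97]
step 1: S = H·P̄·Hᵀ + R = [87171/97]
step 1: K = P̄·Hᵀ·S⁻¹ = [-48848/87171; 485/87171; 4118/29057]
step 1: x' = x̄ + K·y = [-392291/87171, -2110/87171, -52664/29057]
step 1: P' = (I − K·H)·P̄ = [3424880/87171 244240/87171 309984/29057; 244240/87171 346259/87171 -49647/29057; 309984/29057 -49647/29057 140544/29057]
step 2: x̄ = F·x = [-1254338/87171, 0, 234299/87171]
step 2: P̄ = F·P·Fᵀ + Q = [30046382/87171 0 -5728454/87171; 0 4 -1; -5728454/87171 -1 2160950/87171]
step 2: y = z − H·x̄ = [-304511/12453]
step 2: S = H·P̄·Hᵀ + R = [1723997/1779]
step 2: K = P̄·Hᵀ·S⁻¹ = [-6747392/12067979; 8895/1723997; 1719566/12067979]
step 2: x' = x̄ + K·y = [-60607006/84475853, -1522555/12067979, -67282737/84475853]
step 2: P' = (I − K·H)·P̄ = [3525898610/84475853 33736960/12067979 970628646/84475853; 33736960/12067979 6851513/1723997 -20665809/12067979; 970628646/84475853 -20665809/12067979 432020286/84475853]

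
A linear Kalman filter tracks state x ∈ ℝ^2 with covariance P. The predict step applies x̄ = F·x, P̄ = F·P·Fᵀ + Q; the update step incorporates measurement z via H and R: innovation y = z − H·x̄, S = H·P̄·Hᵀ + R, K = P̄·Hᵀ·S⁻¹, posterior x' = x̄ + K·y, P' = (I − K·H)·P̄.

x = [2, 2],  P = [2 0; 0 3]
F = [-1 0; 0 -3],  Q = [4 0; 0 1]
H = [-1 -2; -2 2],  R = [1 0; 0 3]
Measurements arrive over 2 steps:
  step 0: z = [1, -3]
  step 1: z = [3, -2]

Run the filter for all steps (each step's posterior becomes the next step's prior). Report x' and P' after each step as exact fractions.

step 0: x' = [3220/6541, -5534/6541], P' = [2706/6541 -336/6541; -336/6541 1260/6541]
step 1: x' = [-1322490/3339353, -3597356/3339353], P' = [1346866/3339353 -160556/3339353; -160556/3339353 605005/3339353]

step 0: x̄ = F·x = [-2, -6]
step 0: P̄ = F·P·Fᵀ + Q = [6 0; 0 28]
step 0: y = z − H·x̄ = [-13, 5]
step 0: S = H·P̄·Hᵀ + R = [119 -100; -100 139]
step 0: K = P̄·Hᵀ·S⁻¹ = [-2034/6541 -2028/6541; -2184/6541 1064/6541]
step 0: x' = x̄ + K·y = [3220/6541, -5534/6541]
step 0: P' = (I − K·H)·P̄ = [2706/6541 -336/6541; -336/6541 1260/6541]
step 1: x̄ = F·x = [-3220/6541, 16602/6541]
step 1: P̄ = F·P·Fᵀ + Q = [28870/6541 -1008/6541; -1008/6541 17881/6541]
step 1: y = z − H·x̄ = [49607/6541, -52726/6541]
step 1: S = H·P̄·Hᵀ + R = [102903/6541 -15800/6541; -15800/6541 214691/6541]
step 1: K = P̄·Hᵀ·S⁻¹ = [-1025754/3339353 -1004948/3339353; -1049454/3339353 510374/3339353]
step 1: x' = x̄ + K·y = [-1322490/3339353, -3597356/3339353]
step 1: P' = (I − K·H)·P̄ = [1346866/3339353 -160556/3339353; -160556/3339353 605005/3339353]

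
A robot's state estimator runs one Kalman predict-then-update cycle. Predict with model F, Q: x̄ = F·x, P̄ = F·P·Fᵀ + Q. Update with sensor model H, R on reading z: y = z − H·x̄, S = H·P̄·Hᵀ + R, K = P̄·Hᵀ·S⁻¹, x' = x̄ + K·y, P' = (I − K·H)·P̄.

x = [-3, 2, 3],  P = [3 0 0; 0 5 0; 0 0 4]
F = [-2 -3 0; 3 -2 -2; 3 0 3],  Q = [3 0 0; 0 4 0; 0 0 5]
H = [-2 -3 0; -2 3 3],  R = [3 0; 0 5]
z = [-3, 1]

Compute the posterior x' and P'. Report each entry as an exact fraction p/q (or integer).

x' = [31039/6901, -28313/13802, 36837/6901]
P' = [275621/20703 -119847/13802 119779/6901; -119847/13802 165433/27604 -80376/6901; 119779/6901 -80376/6901 324379/13802]

x̄ = F·x = [0, -19, 0]
P̄ = F·P·Fᵀ + Q = [60 12 -18; 12 67 3; -18 3 68]
y = z − H·x̄ = [-60, 58]
S = H·P̄·Hᵀ + R = [990 -282; -282 1586]
K = P̄·Hᵀ·S⁻¹ = [-23861/124218 -5017/41406; -5637/27604 2235/27604; 1570/20703 2353/13802]
x' = x̄ + K·y = [31039/6901, -28313/13802, 36837/6901]
P' = (I − K·H)·P̄ = [275621/20703 -119847/13802 119779/6901; -119847/13802 165433/27604 -80376/6901; 119779/6901 -80376/6901 324379/13802]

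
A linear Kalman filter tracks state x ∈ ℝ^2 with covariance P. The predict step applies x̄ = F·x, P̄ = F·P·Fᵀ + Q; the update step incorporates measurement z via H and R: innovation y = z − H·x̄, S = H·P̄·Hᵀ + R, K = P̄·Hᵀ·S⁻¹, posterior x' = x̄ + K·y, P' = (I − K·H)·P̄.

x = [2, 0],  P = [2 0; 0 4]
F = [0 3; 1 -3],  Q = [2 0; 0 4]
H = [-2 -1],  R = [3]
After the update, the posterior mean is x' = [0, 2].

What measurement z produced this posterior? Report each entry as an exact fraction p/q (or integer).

z = [-2]

x̄ = F·x = [0, 2]
P̄ = F·P·Fᵀ + Q = [38 -36; -36 42]
S = H·P̄·Hᵀ + R = [53]
K = P̄·Hᵀ·S⁻¹ = [-40/53; 30/53]
x' − x̄ = [0, 0] = K·y
y = (KᵀK)⁻¹·Kᵀ·(x' − x̄) = [0]
z = y + H·x̄ = [0] + [-2] = [-2]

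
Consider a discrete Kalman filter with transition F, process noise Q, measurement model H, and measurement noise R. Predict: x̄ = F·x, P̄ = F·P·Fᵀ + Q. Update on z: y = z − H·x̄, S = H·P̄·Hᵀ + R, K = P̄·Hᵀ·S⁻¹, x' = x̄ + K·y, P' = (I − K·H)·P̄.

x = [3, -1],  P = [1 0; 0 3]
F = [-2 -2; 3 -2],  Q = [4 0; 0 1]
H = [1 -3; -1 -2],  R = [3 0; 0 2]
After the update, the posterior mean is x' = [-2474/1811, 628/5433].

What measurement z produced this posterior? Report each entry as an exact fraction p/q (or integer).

z = [-1, 1]

x̄ = F·x = [-4, 11]
P̄ = F·P·Fᵀ + Q = [20 6; 6 22]
S = H·P̄·Hᵀ + R = [185 118; 118 134]
K = P̄·Hᵀ·S⁻¹ = [674/1811 -1026/1811; -1070/5433 -1085/5433]
x' − x̄ = [4770/1811, -59135/5433] = K·y
y = (KᵀK)⁻¹·Kᵀ·(x' − x̄) = [36, 19]
z = y + H·x̄ = [36, 19] + [-37, -18] = [-1, 1]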